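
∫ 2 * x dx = x^2 + C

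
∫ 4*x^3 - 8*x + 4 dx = x^4 - 4*x^2 + 4*x + C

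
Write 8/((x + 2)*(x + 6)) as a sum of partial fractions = -2/(x + 6) + 2/(x + 2)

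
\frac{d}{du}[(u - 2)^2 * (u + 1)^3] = 5*u^4 - 4*u^3 - 15*u^2 + 2*u + 8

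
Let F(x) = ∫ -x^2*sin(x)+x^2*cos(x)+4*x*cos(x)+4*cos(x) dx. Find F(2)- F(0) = 10*cos(2) - 2 + 10*sin(2)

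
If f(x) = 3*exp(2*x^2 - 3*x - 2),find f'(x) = (12*x - 9)*exp(2*x^2 - 3*x - 2)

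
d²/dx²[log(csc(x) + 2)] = (-2*sin(x) + 4/sin(x) + sin(x)^(-2))/(2*sin(x) + 1)^2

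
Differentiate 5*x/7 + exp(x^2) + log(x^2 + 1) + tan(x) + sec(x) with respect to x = (14*x^3*exp(x^2) + 7*x^2*tan(x)^2 + 7*x^2*tan(x)*sec(x) + 12*x^2 + 14*x*exp(x^2) + 14*x + 7*tan(x)^2 + 7*tan(x)*sec(x) + 12)/(7*x^2 + 7)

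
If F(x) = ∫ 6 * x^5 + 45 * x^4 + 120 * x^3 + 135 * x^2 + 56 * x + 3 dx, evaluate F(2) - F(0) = 1310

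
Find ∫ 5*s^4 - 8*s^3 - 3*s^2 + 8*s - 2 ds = s^5 - 2*s^4 - s^3 + 4*s^2 - 2*s + C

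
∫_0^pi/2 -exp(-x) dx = -1 + exp(-pi/2)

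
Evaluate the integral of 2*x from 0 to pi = pi^2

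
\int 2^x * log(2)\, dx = 2^x + C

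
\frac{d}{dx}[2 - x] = -1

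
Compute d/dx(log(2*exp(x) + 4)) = exp(x)/(exp(x) + 2)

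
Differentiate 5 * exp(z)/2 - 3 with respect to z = 5*exp(z)/2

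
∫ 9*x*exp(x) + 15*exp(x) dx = (9*x + 6)*exp(x) + C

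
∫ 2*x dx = x^2 + C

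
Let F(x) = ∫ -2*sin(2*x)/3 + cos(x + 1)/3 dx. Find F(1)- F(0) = -1/3 - sin(1)/3 + cos(2)/3 + sin(2)/3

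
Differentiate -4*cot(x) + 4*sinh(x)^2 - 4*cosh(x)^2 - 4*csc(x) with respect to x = 4*(cos(x) + 1)/sin(x)^2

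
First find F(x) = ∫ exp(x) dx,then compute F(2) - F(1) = -E + exp(2)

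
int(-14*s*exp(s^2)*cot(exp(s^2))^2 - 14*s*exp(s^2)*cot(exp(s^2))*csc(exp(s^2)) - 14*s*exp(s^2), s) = 7*cot(exp(s^2)) + 7*csc(exp(s^2)) + C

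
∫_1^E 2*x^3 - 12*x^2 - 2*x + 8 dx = (-4 + E/2)*(-2*E + exp(3)) - 7/2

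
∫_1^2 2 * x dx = 3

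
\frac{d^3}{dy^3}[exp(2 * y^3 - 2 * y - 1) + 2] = (216*y^6 - 216*y^4 + 216*y^3 + 72*y^2 - 72*y + 4)*exp(2*y^3 - 2*y - 1)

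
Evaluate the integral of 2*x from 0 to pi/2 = pi^2/4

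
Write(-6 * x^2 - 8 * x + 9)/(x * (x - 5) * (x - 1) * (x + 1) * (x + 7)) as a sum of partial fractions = -229/(4032*(x + 7)) - 11/(72*(x + 1)) + 5/(64*(x - 1)) - 181/(1440*(x - 5)) + 9/(35*x)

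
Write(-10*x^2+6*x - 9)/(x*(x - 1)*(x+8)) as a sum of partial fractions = -697/(72*(x + 8)) - 13/(9*(x - 1)) + 9/(8*x)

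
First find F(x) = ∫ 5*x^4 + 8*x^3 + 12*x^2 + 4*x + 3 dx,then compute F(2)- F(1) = 98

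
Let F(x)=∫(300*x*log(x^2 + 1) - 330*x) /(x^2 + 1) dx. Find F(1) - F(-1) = 0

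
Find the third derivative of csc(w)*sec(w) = 6*sin(w)^2/cos(w)^4 + 2/cos(w)^2 - 2/sin(w)^2 - 6*cos(w)^2/sin(w)^4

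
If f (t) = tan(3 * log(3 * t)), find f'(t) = (3*tan(3*log(t) + 3*log(3))^2 + 3)/t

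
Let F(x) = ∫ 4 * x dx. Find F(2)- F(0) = 8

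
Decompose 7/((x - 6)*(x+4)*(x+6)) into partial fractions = 7/(24*(x + 6)) - 7/(20*(x + 4)) + 7/(120*(x - 6))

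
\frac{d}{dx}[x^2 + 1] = 2*x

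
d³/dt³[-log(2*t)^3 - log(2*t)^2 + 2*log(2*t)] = (-6*log(t)^2 - 12*log(2)*log(t) + 14*log(t) - 6*log(2)^2 + 4 + 14*log(2))/t^3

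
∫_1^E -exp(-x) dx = -exp(-1) + exp(-E)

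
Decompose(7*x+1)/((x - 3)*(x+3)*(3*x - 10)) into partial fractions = 219/(19*(3*x - 10)) - 10/(57*(x + 3)) - 11/(3*(x - 3))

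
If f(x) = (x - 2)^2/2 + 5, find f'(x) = x - 2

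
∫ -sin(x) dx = cos(x) + C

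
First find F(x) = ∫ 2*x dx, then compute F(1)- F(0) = 1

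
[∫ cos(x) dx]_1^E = -sin(1) + sin(E)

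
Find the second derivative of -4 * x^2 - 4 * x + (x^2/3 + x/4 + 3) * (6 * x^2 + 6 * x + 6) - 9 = 24*x^2 + 21*x + 35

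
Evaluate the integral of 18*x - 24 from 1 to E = -1 + (-4 + 3*E)^2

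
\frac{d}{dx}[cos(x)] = -sin(x)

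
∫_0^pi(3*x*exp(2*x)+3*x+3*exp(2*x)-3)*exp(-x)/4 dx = 3*pi*(-exp(-pi) + exp(pi))/4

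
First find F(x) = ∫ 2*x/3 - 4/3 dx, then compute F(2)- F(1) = -1/3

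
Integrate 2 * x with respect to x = x^2 + C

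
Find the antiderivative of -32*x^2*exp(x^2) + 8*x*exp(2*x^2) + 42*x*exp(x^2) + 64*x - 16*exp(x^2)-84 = -20*x + 2*(-4*x + exp(x^2) + 4)^2 + 5*exp(x^2) + C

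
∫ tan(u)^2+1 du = tan(u) + C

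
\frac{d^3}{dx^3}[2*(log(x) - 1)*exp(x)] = (2*x^3*exp(x)*log(x) - 2*x^3*exp(x) + 6*x^2*exp(x) - 6*x*exp(x) + 4*exp(x))/x^3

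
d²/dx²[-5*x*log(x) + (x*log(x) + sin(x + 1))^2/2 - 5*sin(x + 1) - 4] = (-x^2*log(x)*sin(x + 1) + x*log(x)^2 + 2*x*log(x)*cos(x + 1) + 3*x*log(x) - x*sin(x + 1)^2 + 5*x*sin(x + 1) + x*cos(x + 1)^2 + 2*x*cos(x + 1) + x + sin(x + 1) - 5)/x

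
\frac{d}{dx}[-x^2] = -2*x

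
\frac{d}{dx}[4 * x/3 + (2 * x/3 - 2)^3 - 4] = 8*x^2/9 - 16*x/3 + 28/3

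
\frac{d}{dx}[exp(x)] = exp(x)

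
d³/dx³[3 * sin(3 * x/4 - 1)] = -81*cos(3*x/4 - 1)/64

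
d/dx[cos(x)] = -sin(x)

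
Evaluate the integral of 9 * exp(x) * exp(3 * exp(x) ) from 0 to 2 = -3*exp(3) + 3*exp(3*exp(2))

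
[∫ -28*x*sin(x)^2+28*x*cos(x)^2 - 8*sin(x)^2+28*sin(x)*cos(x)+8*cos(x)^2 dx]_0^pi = 0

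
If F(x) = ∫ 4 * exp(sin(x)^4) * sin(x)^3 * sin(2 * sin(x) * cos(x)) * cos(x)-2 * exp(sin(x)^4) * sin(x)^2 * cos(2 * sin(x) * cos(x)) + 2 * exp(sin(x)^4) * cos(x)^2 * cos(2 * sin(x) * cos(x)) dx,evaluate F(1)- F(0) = exp(sin(1)^4)*sin(sin(2))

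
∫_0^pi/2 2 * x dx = pi^2/4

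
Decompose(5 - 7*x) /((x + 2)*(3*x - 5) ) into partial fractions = -20/(11*(3*x - 5)) - 19/(11*(x + 2))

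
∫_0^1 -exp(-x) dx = -1 + exp(-1)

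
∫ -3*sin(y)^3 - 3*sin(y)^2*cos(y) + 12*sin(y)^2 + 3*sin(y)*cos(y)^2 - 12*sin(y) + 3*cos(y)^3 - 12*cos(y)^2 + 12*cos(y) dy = (sqrt(2)*sin(y + pi/4) - 2)^3 + C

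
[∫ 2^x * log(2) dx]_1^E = -2 + 2^E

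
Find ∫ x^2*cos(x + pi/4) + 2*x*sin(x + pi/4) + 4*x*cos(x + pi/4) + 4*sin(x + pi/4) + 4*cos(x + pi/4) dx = (x + 2)^2*sin(x + pi/4) + C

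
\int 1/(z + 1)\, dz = log(z + 1) + C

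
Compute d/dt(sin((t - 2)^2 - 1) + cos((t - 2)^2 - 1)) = -2*t*sin(t^2 - 4*t + 3) + 2*t*cos(t^2 - 4*t + 3) + 4*sin(t^2 - 4*t + 3) - 4*cos(t^2 - 4*t + 3)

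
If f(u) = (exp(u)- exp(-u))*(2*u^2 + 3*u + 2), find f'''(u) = (2*u^2*exp(2*u) + 2*u^2 + 15*u*exp(2*u) - 9*u + 23*exp(2*u) + 5)*exp(-u)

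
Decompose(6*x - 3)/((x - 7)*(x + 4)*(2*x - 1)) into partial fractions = -3/(11*(x + 4)) + 3/(11*(x - 7))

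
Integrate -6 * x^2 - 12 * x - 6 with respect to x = -2*x^3 - 6*x^2 - 6*x + C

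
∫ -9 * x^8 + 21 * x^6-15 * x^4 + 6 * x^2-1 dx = -x^9 + 3*x^7 - 3*x^5 + 2*x^3 - x + C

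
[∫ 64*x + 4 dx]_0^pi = 4*pi + 32*pi^2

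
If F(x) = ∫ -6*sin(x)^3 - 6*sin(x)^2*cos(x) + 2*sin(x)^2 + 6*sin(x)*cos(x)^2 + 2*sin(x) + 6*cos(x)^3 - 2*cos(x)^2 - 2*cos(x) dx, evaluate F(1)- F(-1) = -2*sin(2) + 2*sin(3) + 2*sin(1)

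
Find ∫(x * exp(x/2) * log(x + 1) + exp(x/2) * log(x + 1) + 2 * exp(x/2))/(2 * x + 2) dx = exp(x/2)*log(x + 1) + C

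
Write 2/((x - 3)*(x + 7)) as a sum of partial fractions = -1/(5*(x + 7)) + 1/(5*(x - 3))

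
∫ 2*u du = u^2 + C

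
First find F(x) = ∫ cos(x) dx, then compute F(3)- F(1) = -sin(1) + sin(3)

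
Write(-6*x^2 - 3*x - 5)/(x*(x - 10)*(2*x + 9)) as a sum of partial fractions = -452/(261*(2*x + 9)) - 127/(58*(x - 10)) + 1/(18*x)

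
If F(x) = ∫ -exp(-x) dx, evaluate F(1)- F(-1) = -E + exp(-1)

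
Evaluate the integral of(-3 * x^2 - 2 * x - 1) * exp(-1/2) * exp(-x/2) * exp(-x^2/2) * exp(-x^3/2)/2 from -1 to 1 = -1 + exp(-2)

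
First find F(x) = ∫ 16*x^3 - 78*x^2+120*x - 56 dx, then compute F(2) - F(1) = 2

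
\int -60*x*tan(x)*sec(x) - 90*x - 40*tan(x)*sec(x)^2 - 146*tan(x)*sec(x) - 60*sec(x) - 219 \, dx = -9*x - 5*(3*x + 2*sec(x) + 7)^2 - 6*sec(x) + C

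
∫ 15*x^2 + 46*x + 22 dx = 5*x^3 + 23*x^2 + 22*x + C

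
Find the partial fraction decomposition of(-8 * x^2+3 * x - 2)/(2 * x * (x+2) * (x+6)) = -77/(12*(x + 6)) + 5/(2*(x + 2)) - 1/(12*x)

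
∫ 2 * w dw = w^2 + C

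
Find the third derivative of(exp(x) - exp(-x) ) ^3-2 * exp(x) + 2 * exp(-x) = (27*exp(6*x) - 5*exp(4*x) - 5*exp(2*x) + 27)*exp(-3*x)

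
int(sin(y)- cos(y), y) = -sqrt(2)*sin(y + pi/4) + C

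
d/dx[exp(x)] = exp(x)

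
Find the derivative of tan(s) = cos(s)^(-2)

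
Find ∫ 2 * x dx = x^2 + C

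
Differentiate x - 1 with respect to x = 1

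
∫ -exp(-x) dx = exp(-x) + C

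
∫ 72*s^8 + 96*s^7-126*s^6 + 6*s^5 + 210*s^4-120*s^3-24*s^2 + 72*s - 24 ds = 8*s^9 + 12*s^8 - 18*s^7 + s^6 + 42*s^5 - 30*s^4 - 8*s^3 + 36*s^2 - 24*s + C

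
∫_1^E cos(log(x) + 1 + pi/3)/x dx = -sin(1 + pi/3) + sin(pi/3 + 2)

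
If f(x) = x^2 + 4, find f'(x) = 2*x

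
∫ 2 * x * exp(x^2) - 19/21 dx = -19*x/21 + exp(x^2) + C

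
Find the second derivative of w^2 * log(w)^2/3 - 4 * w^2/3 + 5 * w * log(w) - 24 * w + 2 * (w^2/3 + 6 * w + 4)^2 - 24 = (8*w^3 + 144*w^2 + 2*w*log(w)^2 + 6*w*log(w) + 458*w + 15)/(3*w)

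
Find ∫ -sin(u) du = cos(u) + C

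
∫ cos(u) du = sin(u) + C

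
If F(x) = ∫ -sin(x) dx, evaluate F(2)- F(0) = -1 + cos(2)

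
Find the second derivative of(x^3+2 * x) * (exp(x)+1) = x^3*exp(x) + 6*x^2*exp(x) + 8*x*exp(x) + 6*x + 4*exp(x)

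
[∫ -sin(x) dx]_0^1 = -1 + cos(1)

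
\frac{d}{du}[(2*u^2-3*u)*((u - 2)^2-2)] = 8*u^3 - 33*u^2 + 32*u - 6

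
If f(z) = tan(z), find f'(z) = cos(z)^(-2)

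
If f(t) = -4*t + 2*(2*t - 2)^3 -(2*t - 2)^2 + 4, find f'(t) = 48*t^2 - 104*t + 52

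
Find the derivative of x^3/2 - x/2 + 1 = 3*x^2/2 - 1/2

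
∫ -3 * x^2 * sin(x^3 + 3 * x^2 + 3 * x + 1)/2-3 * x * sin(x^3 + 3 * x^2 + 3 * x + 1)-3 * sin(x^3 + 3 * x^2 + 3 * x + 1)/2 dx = cos((x + 1)^3)/2 + C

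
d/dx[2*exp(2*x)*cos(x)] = 2*(-sin(x) + 2*cos(x))*exp(2*x)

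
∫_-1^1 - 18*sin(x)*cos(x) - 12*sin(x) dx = 0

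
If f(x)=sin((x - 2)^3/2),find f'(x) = 3*(x - 2)^2*cos(x^3/2 - 3*x^2 + 6*x - 4)/2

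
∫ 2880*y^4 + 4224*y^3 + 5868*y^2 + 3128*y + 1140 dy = 576*y^5 + 1056*y^4 + 1956*y^3 + 1564*y^2 + 1140*y + C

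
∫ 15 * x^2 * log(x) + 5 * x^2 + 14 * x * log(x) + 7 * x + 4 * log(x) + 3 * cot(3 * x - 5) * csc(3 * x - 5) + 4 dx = x*(5*x^2 + 7*x + 4)*log(x) - csc(3*x - 5) + C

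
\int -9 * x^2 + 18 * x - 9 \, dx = -3*x^3 + 9*x^2 - 9*x + C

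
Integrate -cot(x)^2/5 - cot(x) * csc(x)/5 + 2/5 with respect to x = 3*x/5 + cot(x)/5 + csc(x)/5 + C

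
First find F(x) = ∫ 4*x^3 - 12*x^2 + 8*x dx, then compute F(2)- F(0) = 0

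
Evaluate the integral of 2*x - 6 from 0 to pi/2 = -9 + (3 - pi/2)^2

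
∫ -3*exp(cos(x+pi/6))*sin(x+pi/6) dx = 3*exp(cos(x + pi/6)) + C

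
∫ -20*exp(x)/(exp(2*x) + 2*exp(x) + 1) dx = 5*(3 - exp(x))/(exp(x) + 1) + C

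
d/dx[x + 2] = 1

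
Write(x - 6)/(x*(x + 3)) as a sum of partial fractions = 3/(x + 3) - 2/x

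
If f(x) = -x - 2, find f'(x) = -1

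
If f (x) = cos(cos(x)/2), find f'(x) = sin(x)*sin(cos(x)/2)/2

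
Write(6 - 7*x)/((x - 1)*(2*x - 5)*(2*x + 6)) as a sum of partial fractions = -23/(33*(2*x - 5)) + 27/(88*(x + 3)) + 1/(24*(x - 1))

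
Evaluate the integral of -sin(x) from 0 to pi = -2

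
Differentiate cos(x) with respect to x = -sin(x)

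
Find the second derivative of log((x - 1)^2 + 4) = (-2*x^2 + 4*x + 6)/(x^4 - 4*x^3 + 14*x^2 - 20*x + 25)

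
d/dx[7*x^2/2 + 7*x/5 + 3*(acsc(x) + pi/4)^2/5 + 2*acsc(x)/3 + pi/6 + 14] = (210*x^3*sqrt(1 - 1/x^2) + 42*x^2*sqrt(1 - 1/x^2) - 36*acsc(x) - 9*pi - 20)/(30*x^2*sqrt(1 - 1/x^2))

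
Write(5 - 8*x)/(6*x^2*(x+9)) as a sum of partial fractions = 77/(486*(x + 9)) - 77/(486*x) + 5/(54*x^2)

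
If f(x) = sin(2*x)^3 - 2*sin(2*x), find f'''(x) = -1728*sin(x)^6 + 2592*sin(x)^4 - 992*sin(x)^2 + 64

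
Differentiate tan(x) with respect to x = cos(x)^(-2)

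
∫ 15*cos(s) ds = 15*sin(s) + C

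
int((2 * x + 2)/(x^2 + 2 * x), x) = log(x*(x + 2)) + C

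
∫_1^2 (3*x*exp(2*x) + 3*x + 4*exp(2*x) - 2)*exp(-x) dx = -4*E - 7*exp(-2) + 4*exp(-1) + 7*exp(2)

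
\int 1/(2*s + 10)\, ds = log(s + 5)/2 + C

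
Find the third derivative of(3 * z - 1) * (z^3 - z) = 72*z - 6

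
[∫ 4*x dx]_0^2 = 8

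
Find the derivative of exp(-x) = -exp(-x)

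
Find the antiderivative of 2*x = x^2 + C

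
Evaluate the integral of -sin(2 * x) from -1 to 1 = 0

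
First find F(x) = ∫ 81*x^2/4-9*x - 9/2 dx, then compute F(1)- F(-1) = 9/2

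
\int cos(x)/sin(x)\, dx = log(-3*sin(x)) + C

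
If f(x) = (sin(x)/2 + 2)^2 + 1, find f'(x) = (sin(x)/2 + 2)*cos(x)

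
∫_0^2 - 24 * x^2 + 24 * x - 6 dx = -28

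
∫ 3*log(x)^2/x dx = log(x)^3 + C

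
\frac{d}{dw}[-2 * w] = -2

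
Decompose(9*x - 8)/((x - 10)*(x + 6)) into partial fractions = 31/(8*(x + 6)) + 41/(8*(x - 10))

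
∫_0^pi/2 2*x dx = pi^2/4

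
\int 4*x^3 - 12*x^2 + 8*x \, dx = x^4 - 4*x^3 + 4*x^2 + C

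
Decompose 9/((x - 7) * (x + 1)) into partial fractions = -9/(8*(x + 1)) + 9/(8*(x - 7))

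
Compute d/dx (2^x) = 2^x*log(2)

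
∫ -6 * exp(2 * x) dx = -3*exp(2*x) + C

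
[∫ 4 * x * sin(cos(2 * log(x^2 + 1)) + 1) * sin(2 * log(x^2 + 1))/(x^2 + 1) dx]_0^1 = cos(2*cos(log(2))^2) - cos(2)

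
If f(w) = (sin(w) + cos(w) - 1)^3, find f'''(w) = -27*sqrt(2)*sin(3*w + pi/4)/2 + 24*cos(2*w) - 9*sqrt(2)*cos(w + pi/4)/2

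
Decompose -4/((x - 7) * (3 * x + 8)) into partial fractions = 12/(29*(3*x + 8)) - 4/(29*(x - 7))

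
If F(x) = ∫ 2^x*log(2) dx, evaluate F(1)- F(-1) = 3/2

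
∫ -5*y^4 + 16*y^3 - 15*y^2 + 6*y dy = -y^5 + 4*y^4 - 5*y^3 + 3*y^2 + C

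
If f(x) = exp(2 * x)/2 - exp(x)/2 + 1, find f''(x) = 2*exp(2*x) - exp(x)/2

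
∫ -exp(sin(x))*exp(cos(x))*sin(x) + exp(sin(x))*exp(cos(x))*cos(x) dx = exp(sqrt(2)*sin(x + pi/4)) + C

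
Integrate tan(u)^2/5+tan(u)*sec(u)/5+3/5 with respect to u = 2*u/5 + tan(u)/5 + sec(u)/5 + C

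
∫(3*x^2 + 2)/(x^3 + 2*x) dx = log(3*x^3 + 6*x) + C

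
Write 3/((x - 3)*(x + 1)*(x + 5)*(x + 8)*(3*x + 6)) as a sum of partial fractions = 1/(1386*(x + 8)) - 1/(288*(x + 5)) + 1/(90*(x + 2)) - 1/(112*(x + 1)) + 1/(1760*(x - 3))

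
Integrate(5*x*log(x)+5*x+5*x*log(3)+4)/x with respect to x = (5*x + 4)*log(3*x) + C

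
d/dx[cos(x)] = -sin(x)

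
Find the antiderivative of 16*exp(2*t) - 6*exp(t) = (8*exp(t) - 6)*exp(t) + C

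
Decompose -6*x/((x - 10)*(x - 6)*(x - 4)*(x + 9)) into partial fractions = -18/(1235*(x + 9)) - 2/(13*(x - 4)) + 3/(10*(x - 6)) - 5/(38*(x - 10))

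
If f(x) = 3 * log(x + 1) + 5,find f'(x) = 3/(x + 1)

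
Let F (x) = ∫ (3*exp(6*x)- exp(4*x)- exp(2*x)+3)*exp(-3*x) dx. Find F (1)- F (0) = -2*exp(-1) + 2*E + (E - exp(-1))^3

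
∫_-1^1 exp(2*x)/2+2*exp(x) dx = -(exp(-1)/2 + 2)^2 + (E/2 + 2)^2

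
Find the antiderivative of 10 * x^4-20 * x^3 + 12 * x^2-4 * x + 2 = 2*x^5 - 5*x^4 + 4*x^3 - 2*x^2 + 2*x + C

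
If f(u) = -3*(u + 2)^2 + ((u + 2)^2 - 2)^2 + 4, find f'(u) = 4*u^3 + 24*u^2 + 34*u + 4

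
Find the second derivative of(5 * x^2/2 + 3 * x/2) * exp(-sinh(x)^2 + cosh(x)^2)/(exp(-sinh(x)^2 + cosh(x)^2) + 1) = 5/(exp(-1) + 1)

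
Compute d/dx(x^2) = 2*x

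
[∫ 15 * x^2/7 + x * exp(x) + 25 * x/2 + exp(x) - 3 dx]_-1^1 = -32/7 + exp(-1) + E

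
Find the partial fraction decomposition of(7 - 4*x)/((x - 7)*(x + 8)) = -13/(5*(x + 8)) - 7/(5*(x - 7))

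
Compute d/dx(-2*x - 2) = -2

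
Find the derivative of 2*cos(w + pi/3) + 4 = -2*sin(w + pi/3)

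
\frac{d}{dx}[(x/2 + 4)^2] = x/2 + 4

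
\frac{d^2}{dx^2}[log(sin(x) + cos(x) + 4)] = (-4*sqrt(2)*sin(x + pi/4) - 2)/(sin(2*x) + 8*sqrt(2)*sin(x + pi/4) + 17)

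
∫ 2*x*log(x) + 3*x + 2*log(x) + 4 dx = ((x + 1)^2 - 1)*(log(x) + 1) + C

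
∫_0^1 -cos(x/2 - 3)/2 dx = -sin(3) + sin(5/2)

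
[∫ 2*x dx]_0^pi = pi^2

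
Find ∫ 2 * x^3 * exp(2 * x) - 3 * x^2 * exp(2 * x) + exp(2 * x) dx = (x - 1)^3*exp(2*x) + C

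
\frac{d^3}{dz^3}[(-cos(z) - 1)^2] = 2*(4*cos(z) + 1)*sin(z)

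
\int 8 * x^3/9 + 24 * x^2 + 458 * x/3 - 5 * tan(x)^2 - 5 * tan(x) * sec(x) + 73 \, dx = 2*x^4/9 + 8*x^3 + 229*x^2/3 + 78*x - 5*tan(x) - 5/cos(x) + C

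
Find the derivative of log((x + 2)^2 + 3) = (2*x + 4)/(x^2 + 4*x + 7)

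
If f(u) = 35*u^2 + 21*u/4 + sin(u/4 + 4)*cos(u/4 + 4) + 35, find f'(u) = 70*u + cos(u/2 + 8)/4 + 21/4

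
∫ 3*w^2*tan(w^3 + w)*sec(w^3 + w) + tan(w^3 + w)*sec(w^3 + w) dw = sec(w^3 + w) + C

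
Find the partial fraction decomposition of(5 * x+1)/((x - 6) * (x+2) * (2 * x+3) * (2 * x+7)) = 11/(38*(2*x + 7)) + 13/(30*(2*x + 3)) - 3/(8*(x + 2)) + 31/(2280*(x - 6))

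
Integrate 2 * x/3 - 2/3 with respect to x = x^2/3 - 2*x/3 + C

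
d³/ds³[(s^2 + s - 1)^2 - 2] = 24*s + 12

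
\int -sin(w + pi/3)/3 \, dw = cos(w + pi/3)/3 + C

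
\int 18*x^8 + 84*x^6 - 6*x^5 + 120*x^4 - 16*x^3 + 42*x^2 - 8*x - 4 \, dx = 2*x^9 + 12*x^7 - x^6 + 24*x^5 - 4*x^4 + 14*x^3 - 4*x^2 - 4*x + C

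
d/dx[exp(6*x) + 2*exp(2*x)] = 6*exp(6*x) + 4*exp(2*x)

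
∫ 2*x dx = x^2 + C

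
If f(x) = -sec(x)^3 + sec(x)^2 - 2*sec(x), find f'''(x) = (2 - 8/cos(x) + 15/cos(x)^2 + 24/cos(x)^3 - 60/cos(x)^4)*sin(x)/cos(x)^2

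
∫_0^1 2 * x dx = 1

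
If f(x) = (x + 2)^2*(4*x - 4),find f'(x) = 12*x^2 + 24*x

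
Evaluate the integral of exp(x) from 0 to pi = -1 + exp(pi)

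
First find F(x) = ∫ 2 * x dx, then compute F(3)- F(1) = 8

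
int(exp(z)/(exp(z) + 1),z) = log(exp(z) + 1) + C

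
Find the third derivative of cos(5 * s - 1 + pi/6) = 125*sin(5*s - 1 + pi/6)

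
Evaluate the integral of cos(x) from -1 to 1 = 2*sin(1)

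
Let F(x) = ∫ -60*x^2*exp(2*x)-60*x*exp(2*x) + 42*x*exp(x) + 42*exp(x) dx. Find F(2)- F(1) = -120*exp(4) - 42*E + 114*exp(2)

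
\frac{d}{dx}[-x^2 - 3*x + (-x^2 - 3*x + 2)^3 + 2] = -6*x^5 - 45*x^4 - 84*x^3 + 27*x^2 + 82*x - 39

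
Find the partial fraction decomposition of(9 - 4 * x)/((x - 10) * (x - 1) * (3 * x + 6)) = 17/(108*(x + 2)) - 5/(81*(x - 1)) - 31/(324*(x - 10))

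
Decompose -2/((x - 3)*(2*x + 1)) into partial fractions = 4/(7*(2*x + 1)) - 2/(7*(x - 3))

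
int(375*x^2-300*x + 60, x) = 125*x^3 - 150*x^2 + 60*x + C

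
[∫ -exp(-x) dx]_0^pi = -1 + exp(-pi)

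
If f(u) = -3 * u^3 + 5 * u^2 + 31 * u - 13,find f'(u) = -9*u^2 + 10*u + 31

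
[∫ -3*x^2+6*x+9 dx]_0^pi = (-3 + pi)^2*(-pi - 3) + 27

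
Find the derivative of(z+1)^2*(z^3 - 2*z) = 5*z^4 + 8*z^3 - 3*z^2 - 8*z - 2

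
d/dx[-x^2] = -2*x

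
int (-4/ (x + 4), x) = -4*log(x + 4) + C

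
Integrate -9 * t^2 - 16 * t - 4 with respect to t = -3*t^3 - 8*t^2 - 4*t + C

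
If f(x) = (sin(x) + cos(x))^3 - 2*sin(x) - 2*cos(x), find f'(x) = sqrt(2)*(3*sin(3*x + pi/4) - cos(x + pi/4))/2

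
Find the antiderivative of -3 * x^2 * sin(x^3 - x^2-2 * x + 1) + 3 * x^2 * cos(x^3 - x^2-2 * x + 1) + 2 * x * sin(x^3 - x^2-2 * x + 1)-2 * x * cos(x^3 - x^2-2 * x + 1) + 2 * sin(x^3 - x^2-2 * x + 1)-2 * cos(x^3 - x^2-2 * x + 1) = sin(x^3 - x^2 - 2*x + 1) + cos(x^3 - x^2 - 2*x + 1) + C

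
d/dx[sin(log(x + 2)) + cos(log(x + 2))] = sqrt(2)*cos(log(x + 2) + pi/4)/(x + 2)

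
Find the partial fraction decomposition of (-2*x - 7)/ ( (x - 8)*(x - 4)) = 15/(4*(x - 4)) - 23/(4*(x - 8))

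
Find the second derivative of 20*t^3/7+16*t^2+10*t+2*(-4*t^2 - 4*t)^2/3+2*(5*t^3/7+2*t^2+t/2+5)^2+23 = 1500*t^4/49 + 800*t^3/7 + 1688*t^2/7 + 1784*t/7 + 403/3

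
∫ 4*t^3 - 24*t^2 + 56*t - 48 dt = t^4 - 8*t^3 + 28*t^2 - 48*t + C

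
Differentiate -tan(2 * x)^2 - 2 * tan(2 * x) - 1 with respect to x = -4*(sin(2*x)/cos(2*x) + 1)/cos(2*x)^2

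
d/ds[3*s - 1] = 3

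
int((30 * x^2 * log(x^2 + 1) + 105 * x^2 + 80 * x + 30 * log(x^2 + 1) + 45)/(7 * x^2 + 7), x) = 5*(3*x + 4)*(2*log(x^2 + 1) + 3)/7 + C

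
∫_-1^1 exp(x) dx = E - exp(-1)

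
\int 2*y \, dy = y^2 + C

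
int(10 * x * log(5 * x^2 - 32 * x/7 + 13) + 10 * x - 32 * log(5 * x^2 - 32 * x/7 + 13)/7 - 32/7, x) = (35*x^2 - 32*x + 91)*log(5*x^2 - 32*x/7 + 13)/7 + C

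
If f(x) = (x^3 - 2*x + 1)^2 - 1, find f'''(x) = 120*x^3 - 96*x + 12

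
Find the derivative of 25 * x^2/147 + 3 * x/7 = 50*x/147 + 3/7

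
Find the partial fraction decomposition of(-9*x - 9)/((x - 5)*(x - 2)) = 9/(x - 2) - 18/(x - 5)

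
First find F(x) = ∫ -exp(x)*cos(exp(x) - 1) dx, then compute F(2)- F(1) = sin(1 - exp(2)) - sin(1 - E)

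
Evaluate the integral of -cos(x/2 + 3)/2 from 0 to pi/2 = sin(3) - sin(pi/4 + 3)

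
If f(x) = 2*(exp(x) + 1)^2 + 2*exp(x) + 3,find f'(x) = 4*exp(2*x) + 6*exp(x)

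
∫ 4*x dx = 2*x^2 + C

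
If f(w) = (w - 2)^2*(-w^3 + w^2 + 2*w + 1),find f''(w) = -20*w^3 + 60*w^2 - 36*w - 6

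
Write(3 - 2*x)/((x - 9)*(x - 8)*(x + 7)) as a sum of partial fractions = 17/(240*(x + 7)) + 13/(15*(x - 8)) - 15/(16*(x - 9))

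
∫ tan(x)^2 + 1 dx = tan(x) + C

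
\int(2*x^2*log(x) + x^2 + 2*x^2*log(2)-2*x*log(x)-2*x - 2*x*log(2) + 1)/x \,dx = (x - 1)^2*log(2*x) + C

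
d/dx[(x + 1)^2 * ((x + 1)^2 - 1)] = 4*x^3 + 12*x^2 + 10*x + 2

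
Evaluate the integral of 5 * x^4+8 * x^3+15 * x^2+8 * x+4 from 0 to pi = (-pi^2 - pi - 2)*(-pi^3 - pi^2 - 2*pi)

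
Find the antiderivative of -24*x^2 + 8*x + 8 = -8*x^3 + 4*x^2 + 8*x + C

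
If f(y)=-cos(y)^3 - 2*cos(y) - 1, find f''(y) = (9*cos(y)^2 - 4)*cos(y)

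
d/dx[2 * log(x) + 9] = 2/x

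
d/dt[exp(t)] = exp(t)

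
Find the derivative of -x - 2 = -1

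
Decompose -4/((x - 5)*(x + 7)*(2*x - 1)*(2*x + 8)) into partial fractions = 16/(1215*(2*x - 1)) + 1/(270*(x + 7)) - 2/(243*(x + 4)) - 1/(486*(x - 5))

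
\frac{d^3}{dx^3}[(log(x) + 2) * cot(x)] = (-6*x^3*log(x)*cot(x)^4 - 8*x^3*log(x)*cot(x)^2 - 2*x^3*log(x) - 12*x^3*cot(x)^4 - 16*x^3*cot(x)^2 - 4*x^3 + 6*x^2*cot(x)^3 + 6*x^2*cot(x) + 3*x*cot(x)^2 + 3*x + 2*cot(x))/x^3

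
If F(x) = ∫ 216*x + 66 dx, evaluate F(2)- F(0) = 564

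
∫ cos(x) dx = sin(x) + C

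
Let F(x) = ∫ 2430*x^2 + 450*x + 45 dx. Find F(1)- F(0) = 1080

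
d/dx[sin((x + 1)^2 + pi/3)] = 2*(x + 1)*cos(x^2 + 2*x + 1 + pi/3)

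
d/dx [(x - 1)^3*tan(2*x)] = (x - 1)^2*(2*x/cos(2*x)^2 + 3*tan(2*x) - 2/cos(2*x)^2)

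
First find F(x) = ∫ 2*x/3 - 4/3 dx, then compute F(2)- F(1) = -1/3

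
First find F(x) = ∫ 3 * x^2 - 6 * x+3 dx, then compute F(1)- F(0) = 1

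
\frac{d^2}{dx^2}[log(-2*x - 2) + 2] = -1/(x^2 + 2*x + 1)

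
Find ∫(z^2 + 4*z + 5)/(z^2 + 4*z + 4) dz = (z*(z + 2) - 1)/(z + 2) + C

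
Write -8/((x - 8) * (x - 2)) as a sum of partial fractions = 4/(3*(x - 2)) - 4/(3*(x - 8))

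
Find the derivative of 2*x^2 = 4*x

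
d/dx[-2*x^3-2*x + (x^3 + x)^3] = 9*x^8 + 21*x^6 + 15*x^4 - 3*x^2 - 2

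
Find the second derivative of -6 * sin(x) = 6*sin(x)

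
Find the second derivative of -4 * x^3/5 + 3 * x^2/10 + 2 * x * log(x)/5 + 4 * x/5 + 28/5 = (-24*x^2 + 3*x + 2)/(5*x)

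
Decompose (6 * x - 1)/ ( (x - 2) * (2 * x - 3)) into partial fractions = -16/(2*x - 3) + 11/(x - 2)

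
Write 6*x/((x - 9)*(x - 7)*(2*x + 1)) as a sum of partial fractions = -4/(95*(2*x + 1)) - 7/(5*(x - 7)) + 27/(19*(x - 9))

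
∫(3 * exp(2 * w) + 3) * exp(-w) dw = 6*sinh(w) + C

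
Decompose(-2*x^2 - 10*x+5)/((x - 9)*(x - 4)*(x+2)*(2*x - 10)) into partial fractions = -17/(924*(x + 2)) - 67/(60*(x - 4)) + 95/(56*(x - 5)) - 247/(440*(x - 9))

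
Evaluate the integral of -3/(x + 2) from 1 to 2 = -6*log(2) + 3*log(3)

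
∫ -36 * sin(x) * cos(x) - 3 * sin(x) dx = 3*(6*cos(x) + 1)*cos(x) + C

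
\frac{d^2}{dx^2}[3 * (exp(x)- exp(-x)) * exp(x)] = 12*exp(2*x)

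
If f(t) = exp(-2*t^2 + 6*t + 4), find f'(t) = -4*t*exp(-2*t^2 + 6*t + 4) + 6*exp(-2*t^2 + 6*t + 4)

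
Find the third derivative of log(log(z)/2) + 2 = (2*log(z)^2 + 3*log(z) + 2)/(z^3*log(z)^3)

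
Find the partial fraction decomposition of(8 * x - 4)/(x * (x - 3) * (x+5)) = -11/(10*(x + 5)) + 5/(6*(x - 3)) + 4/(15*x)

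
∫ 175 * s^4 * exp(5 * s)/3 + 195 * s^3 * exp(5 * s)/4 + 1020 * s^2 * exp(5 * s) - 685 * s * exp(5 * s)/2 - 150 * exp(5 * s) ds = 5*s*(28*s^3 + s^2 + 489*s - 360)*exp(5*s)/12 + C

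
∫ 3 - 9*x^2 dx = -3*x^3 + 3*x + C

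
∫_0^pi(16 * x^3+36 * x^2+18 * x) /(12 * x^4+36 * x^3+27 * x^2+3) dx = log(1 + (3*pi + 2*pi^2)^2)/3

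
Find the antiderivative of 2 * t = t^2 + C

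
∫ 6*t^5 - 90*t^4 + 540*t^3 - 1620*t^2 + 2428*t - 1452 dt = t^6 - 18*t^5 + 135*t^4 - 540*t^3 + 1214*t^2 - 1452*t + C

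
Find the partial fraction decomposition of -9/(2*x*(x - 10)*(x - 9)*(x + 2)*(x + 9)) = -1/(4788*(x + 9)) + 3/(1232*(x + 2)) + 1/(396*(x - 9)) - 3/(1520*(x - 10)) - 1/(360*x)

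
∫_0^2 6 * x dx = 12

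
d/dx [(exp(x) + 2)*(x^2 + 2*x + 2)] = x^2*exp(x) + 4*x*exp(x) + 4*x + 4*exp(x) + 4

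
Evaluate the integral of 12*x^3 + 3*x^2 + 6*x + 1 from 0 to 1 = 8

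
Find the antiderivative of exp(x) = exp(x) + C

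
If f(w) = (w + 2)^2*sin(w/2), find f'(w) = w^2*cos(w/2)/2 + 2*w*sin(w/2) + 2*w*cos(w/2) + 4*sin(w/2) + 2*cos(w/2)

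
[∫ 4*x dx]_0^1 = 2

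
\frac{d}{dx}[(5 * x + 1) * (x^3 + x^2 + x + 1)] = 20*x^3 + 18*x^2 + 12*x + 6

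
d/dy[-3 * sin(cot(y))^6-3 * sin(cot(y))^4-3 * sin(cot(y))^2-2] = 6*(3*sin(1/tan(y))^4 + 2*sin(1/tan(y))^2 + 1)*sin(1/tan(y))*cos(1/tan(y))/sin(y)^2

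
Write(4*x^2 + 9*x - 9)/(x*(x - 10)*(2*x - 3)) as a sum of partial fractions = -18/(17*(2*x - 3)) + 481/(170*(x - 10)) - 3/(10*x)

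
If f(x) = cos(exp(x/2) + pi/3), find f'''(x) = exp(3*x/2)*sin(exp(x/2) + pi/3)/8 - exp(x/2)*sin(exp(x/2) + pi/3)/8 - 3*exp(x)*cos(exp(x/2) + pi/3)/8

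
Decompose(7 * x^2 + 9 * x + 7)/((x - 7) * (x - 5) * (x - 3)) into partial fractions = 97/(8*(x - 3)) - 227/(4*(x - 5)) + 413/(8*(x - 7))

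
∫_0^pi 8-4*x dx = 8 - 2*(-2 + pi)^2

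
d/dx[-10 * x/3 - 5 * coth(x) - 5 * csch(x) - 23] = (15*cosh(x) - 5*cosh(2*x) + 20)/(3*sinh(x)^2)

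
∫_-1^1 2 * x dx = 0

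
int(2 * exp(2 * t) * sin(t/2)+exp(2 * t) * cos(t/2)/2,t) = exp(2*t)*sin(t/2) + C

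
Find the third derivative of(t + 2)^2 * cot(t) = -6*t^2*cot(t)^4 - 8*t^2*cot(t)^2 - 2*t^2 - 24*t*cot(t)^4 + 12*t*cot(t)^3 - 32*t*cot(t)^2 + 12*t*cot(t) - 8*t - 24*cot(t)^4 + 24*cot(t)^3 - 38*cot(t)^2 + 24*cot(t) - 14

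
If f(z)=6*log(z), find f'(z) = 6/z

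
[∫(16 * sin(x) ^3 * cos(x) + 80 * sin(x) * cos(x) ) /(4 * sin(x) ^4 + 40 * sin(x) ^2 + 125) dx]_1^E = -log(1 + (-11 + cos(2))^2/25) + log(1 + (2*sin(E)^2/5 + 2)^2)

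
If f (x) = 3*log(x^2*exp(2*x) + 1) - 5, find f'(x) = (6*x^2*exp(2*x) + 6*x*exp(2*x))/(x^2*exp(2*x) + 1)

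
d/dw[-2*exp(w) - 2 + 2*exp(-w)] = (-2*exp(2*w) - 2)*exp(-w)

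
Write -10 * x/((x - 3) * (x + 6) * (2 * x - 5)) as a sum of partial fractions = 100/(17*(2*x - 5)) + 20/(51*(x + 6)) - 10/(3*(x - 3))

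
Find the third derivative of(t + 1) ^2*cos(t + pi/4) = t^2*sin(t + pi/4) + 2*t*sin(t + pi/4) - 6*t*cos(t + pi/4) - 5*sin(t + pi/4) - 6*cos(t + pi/4)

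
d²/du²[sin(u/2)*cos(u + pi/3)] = sin(u/2 + pi/3)/8 - 9*sin(3*u/2 + pi/3)/8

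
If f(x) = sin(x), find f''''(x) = sin(x)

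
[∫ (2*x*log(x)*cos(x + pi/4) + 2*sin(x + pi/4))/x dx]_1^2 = 2*log(2)*sin(pi/4 + 2)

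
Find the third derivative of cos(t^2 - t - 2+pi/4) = 8*t^3*sin(t^2 - t - 2 + pi/4) - 12*t^2*sin(t^2 - t - 2 + pi/4) + 6*t*sin(t^2 - t - 2 + pi/4) - 12*t*cos(t^2 - t - 2 + pi/4) - sin(t^2 - t - 2 + pi/4) + 6*cos(t^2 - t - 2 + pi/4)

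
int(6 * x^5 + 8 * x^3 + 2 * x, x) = x^6 + 2*x^4 + x^2 + C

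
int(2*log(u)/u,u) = log(u)^2 + C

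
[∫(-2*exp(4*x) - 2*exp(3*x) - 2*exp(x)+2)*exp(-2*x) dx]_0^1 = -(E - exp(-1))^2 - 2*E + 2*exp(-1)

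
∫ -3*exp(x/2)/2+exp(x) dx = -3*exp(x/2) + exp(x) + C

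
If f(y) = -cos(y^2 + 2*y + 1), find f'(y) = 2*(y + 1)*sin(y^2 + 2*y + 1)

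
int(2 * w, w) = w^2 + C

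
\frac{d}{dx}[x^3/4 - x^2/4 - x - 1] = 3*x^2/4 - x/2 - 1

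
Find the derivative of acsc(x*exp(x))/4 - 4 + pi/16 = (-x - 1)*exp(-x)/(4*x^2*sqrt(1 - exp(-2*x)/x^2))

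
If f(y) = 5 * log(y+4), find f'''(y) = 10/(y^3 + 12*y^2 + 48*y + 64)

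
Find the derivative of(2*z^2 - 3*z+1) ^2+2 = 16*z^3 - 36*z^2 + 26*z - 6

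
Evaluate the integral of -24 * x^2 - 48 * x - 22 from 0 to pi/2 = (-pi - 2)^3 + pi + 8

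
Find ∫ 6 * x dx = 3*x^2 + C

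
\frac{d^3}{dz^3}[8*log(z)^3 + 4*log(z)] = (48*log(z)^2 - 144*log(z) + 56)/z^3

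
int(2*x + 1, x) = x^2 + x + C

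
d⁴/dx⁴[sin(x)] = sin(x)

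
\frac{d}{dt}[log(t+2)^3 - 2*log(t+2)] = (3*log(t + 2)^2 - 2)/(t + 2)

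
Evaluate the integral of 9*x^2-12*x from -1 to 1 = 6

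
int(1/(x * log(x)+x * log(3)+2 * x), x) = log(log(3*x) + 2) + C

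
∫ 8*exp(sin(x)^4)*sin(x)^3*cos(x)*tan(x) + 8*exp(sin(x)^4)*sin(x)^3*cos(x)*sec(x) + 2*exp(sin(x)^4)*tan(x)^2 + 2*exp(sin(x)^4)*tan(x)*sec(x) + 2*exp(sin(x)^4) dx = 2*(tan(x) + sec(x))*exp(sin(x)^4) + C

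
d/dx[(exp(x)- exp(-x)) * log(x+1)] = (x*exp(2*x)*log(x + 1) + x*log(x + 1) + exp(2*x)*log(x + 1) + exp(2*x) + log(x + 1) - 1)/(x*exp(x) + exp(x))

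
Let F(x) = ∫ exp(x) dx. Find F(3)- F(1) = -E + exp(3)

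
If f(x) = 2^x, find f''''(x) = 2^x*log(2)^4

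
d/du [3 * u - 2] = 3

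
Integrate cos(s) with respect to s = sin(s) + C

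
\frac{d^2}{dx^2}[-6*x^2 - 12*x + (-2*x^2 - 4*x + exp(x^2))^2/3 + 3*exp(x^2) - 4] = -16*x^4*exp(x^2)/3 - 32*x^3*exp(x^2)/3 + 16*x^2*exp(2*x^2)/3 - 4*x^2*exp(x^2)/3 + 16*x^2 - 16*x*exp(x^2) + 32*x + 4*exp(2*x^2)/3 + 10*exp(x^2)/3 - 4/3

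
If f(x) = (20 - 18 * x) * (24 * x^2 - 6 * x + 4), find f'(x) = -1296*x^2 + 1176*x - 192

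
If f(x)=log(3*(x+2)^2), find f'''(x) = 4/(x^3 + 6*x^2 + 12*x + 8)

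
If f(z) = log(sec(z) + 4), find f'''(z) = 2*(-8 + 2/cos(z) + 48/cos(z)^2 + 12/cos(z)^3 + cos(z)^(-4))*sin(z)*cos(z)/(4*cos(z) + 1)^3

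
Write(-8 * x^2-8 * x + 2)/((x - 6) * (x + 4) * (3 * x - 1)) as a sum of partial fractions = 14/(221*(3*x - 1)) - 47/(65*(x + 4)) - 167/(85*(x - 6))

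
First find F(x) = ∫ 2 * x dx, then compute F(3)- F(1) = 8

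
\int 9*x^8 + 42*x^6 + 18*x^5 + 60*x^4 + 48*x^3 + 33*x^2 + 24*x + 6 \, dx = x^9 + 6*x^7 + 3*x^6 + 12*x^5 + 12*x^4 + 11*x^3 + 12*x^2 + 6*x + C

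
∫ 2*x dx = x^2 + C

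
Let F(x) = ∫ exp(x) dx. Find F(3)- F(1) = -E + exp(3)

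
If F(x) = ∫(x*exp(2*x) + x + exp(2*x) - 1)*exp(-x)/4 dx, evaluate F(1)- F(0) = -exp(-1)/4 + E/4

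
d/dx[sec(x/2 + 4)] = tan(x/2 + 4)*sec(x/2 + 4)/2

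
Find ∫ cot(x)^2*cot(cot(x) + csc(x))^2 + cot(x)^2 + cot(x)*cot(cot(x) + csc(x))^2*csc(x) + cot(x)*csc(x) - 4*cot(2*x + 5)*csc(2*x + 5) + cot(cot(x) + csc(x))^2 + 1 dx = cot(cot(x) + csc(x)) + 2*csc(2*x + 5) + C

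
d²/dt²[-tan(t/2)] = -sin(t/2)/(2*cos(t/2)^3)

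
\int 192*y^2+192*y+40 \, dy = 64*y^3 + 96*y^2 + 40*y + C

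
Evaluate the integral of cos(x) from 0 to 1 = sin(1)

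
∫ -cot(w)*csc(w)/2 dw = csc(w)/2 + C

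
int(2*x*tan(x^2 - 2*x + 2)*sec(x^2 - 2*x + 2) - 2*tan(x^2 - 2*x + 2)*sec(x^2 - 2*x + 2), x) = sec(x^2 - 2*x + 2) + C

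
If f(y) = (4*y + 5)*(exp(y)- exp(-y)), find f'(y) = (4*y*exp(2*y) + 4*y + 9*exp(2*y) + 1)*exp(-y)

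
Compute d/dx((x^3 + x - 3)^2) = 6*x^5 + 8*x^3 - 18*x^2 + 2*x - 6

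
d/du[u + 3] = 1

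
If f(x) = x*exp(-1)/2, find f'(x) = exp(-1)/2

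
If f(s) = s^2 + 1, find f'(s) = 2*s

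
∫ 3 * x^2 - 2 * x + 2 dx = x^3 - x^2 + 2*x + C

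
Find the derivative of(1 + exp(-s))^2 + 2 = (-2*exp(s) - 2)*exp(-2*s)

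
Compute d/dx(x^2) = 2*x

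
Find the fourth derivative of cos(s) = cos(s)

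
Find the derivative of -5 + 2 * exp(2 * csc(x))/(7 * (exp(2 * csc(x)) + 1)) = -4*exp(2*csc(x))*cot(x)*csc(x)/(7*(exp(2/sin(x)) + 1)^2)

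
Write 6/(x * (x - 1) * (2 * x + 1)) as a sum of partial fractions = 8/(2*x + 1) + 2/(x - 1) - 6/x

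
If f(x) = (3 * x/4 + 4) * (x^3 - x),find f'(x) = 3*x^3 + 12*x^2 - 3*x/2 - 4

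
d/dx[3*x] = 3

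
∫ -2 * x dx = -x^2 + C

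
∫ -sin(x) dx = cos(x) + C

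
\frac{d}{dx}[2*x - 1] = 2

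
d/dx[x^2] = 2*x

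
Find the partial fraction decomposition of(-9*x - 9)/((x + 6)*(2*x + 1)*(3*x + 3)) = -6/(11*(2*x + 1)) + 3/(11*(x + 6))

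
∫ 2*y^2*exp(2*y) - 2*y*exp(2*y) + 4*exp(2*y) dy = ((y - 1)^2 + 2)*exp(2*y) + C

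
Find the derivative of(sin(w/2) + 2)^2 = sin(w)/2 + 2*cos(w/2)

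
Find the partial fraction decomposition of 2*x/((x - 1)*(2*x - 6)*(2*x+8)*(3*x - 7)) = -63/(304*(3*x - 7)) + 2/(665*(x + 4)) + 1/(80*(x - 1)) + 3/(56*(x - 3))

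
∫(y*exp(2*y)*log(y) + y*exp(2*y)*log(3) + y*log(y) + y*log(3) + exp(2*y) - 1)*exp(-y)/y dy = 2*log(3*y)*sinh(y) + C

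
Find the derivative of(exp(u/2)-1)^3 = 3*exp(3*u/2)/2 + 3*exp(u/2)/2 - 3*exp(u)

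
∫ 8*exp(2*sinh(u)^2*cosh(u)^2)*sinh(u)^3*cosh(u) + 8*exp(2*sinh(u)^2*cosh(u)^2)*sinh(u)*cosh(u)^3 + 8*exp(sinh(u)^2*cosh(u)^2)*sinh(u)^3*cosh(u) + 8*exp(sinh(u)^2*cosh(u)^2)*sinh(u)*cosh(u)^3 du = 4*exp(cosh(4*u)/8 - 1/8) + 2*exp(cosh(4*u)/4 - 1/4) + C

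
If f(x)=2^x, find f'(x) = 2^x*log(2)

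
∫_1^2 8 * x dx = 12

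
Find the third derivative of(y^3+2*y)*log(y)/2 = (6*y^2*log(y) + 11*y^2 - 2)/(2*y^2)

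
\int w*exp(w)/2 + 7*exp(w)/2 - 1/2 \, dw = (w + 6)*(exp(w) - 1)/2 + C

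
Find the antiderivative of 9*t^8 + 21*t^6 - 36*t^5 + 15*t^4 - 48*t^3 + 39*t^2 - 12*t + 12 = t^9 + 3*t^7 - 6*t^6 + 3*t^5 - 12*t^4 + 13*t^3 - 6*t^2 + 12*t + C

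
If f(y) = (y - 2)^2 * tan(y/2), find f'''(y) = 3*y^2*tan(y/2)^4/4 + y^2*tan(y/2)^2 + y^2/4 - 3*y*tan(y/2)^4 + 3*y*tan(y/2)^3 - 4*y*tan(y/2)^2 + 3*y*tan(y/2) - y + 3*tan(y/2)^4 - 6*tan(y/2)^3 + 7*tan(y/2)^2 - 6*tan(y/2) + 4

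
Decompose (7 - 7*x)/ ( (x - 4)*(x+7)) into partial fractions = -56/(11*(x + 7)) - 21/(11*(x - 4))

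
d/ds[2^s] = 2^s*log(2)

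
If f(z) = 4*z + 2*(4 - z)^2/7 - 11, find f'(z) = 4*z/7 + 12/7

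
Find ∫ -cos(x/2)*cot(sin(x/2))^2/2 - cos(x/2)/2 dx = cot(sin(x/2)) + C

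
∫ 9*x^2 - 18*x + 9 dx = 3*x^3 - 9*x^2 + 9*x + C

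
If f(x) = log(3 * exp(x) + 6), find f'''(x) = (-2*exp(2*x) + 4*exp(x))/(exp(3*x) + 6*exp(2*x) + 12*exp(x) + 8)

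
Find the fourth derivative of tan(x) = 24*tan(x)^5 + 40*tan(x)^3 + 16*tan(x)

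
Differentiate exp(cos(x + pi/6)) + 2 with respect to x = -exp(cos(x + pi/6))*sin(x + pi/6)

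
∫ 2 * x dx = x^2 + C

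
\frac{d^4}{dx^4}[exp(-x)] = exp(-x)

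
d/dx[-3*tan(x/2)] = -3/(2*cos(x/2)^2)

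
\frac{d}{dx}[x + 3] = 1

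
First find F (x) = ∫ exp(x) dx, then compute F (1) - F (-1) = E - exp(-1)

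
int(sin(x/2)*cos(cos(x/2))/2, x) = -sin(cos(x/2)) + C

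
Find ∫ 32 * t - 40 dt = 16*t^2 - 40*t + C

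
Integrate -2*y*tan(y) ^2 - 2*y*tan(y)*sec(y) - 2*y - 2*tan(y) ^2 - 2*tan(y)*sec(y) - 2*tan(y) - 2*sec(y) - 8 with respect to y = -6*y - 2*(y + 1)*(tan(y) + sec(y)) + C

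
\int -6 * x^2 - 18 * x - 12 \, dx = -2*x^3 - 9*x^2 - 12*x + C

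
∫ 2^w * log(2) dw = 2^w + C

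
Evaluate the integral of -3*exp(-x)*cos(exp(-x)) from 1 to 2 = -3*sin(exp(-1)) + 3*sin(exp(-2))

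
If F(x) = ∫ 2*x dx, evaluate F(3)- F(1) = 8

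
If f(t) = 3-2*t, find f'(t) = -2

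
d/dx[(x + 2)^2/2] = x + 2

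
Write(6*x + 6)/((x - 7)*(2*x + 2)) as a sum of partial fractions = 3/(x - 7)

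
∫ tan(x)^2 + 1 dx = tan(x) + C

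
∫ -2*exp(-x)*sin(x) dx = sqrt(2)*exp(-x)*sin(x + pi/4) + C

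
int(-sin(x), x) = cos(x) + C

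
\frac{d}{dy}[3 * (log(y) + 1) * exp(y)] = (3*y*exp(y)*log(y) + 3*y*exp(y) + 3*exp(y))/y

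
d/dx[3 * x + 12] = 3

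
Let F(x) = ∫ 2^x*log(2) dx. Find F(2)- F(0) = 3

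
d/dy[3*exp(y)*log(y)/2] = (3*y*exp(y)*log(y) + 3*exp(y))/(2*y)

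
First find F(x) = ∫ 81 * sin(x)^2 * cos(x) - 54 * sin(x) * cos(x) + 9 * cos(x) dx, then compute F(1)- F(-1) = 18*sin(1) + 54*sin(1)^3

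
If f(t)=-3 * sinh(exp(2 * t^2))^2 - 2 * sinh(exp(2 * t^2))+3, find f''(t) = -4*(8*t^2*exp(2*t^2)*sinh(exp(2*t^2)) + 24*t^2*exp(2*t^2)*cosh(2*exp(2*t^2)) + 12*t^2*sinh(2*exp(2*t^2)) + 8*t^2*cosh(exp(2*t^2)) + 3*sinh(2*exp(2*t^2)) + 2*cosh(exp(2*t^2)))*exp(2*t^2)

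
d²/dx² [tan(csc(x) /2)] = (-1/2 - sin(1/(2*sin(x)))/(2*sin(x)*cos(1/(2*sin(x)))) + sin(x)^(-2) + sin(1/(2*sin(x)))/(2*sin(x)^3*cos(1/(2*sin(x)))))/(sin(x)*cos(1/(2*sin(x)))^2)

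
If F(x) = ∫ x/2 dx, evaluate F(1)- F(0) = 1/4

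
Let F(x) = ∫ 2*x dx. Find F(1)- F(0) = 1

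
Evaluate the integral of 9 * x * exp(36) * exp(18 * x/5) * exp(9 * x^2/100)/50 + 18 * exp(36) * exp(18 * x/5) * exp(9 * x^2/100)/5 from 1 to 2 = -exp(3969/100) + exp(1089/25)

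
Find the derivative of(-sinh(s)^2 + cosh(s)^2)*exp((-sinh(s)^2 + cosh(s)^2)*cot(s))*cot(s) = -(1 + cos(s)/sin(s))*exp(1/tan(s))/sin(s)^2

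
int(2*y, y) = y^2 + C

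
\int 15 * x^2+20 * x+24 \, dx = 5*x^3 + 10*x^2 + 24*x + C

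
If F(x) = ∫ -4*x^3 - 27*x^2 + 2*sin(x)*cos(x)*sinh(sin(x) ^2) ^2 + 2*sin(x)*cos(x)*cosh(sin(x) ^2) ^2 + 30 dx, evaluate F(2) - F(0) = -28 + sinh(2*sin(2)^2)/2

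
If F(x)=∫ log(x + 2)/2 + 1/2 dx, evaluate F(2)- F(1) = -3*log(3)/2 + 4*log(2)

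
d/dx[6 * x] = 6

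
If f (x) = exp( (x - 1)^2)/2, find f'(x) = x*exp(x^2 - 2*x + 1) - exp(x^2 - 2*x + 1)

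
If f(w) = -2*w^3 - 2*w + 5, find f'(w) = -6*w^2 - 2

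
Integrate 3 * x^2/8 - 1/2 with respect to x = x^3/8 - x/2 + C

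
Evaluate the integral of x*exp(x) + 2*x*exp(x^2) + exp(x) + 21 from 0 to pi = -1 + 21*pi + pi*exp(pi) + exp(pi^2)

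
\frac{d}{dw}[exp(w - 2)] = exp(w - 2)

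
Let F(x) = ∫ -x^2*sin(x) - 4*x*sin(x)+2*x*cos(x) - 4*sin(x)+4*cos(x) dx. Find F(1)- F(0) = -4 + 9*cos(1)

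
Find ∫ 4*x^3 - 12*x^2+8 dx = x^4 - 4*x^3 + 8*x + C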